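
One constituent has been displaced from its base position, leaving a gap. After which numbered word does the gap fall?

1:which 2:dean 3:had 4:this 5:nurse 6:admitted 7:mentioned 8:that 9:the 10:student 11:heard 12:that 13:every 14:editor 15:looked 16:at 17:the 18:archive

6

The displaced element is "which dean" (word 2).
It is linked across 1 clause boundary (Ø).
It functions as the subject of "mentioned", so the gap sits immediately after word 6 ("admitted").
Base order: This nurse had admitted which dean mentioned that the student heard that every editor looked at the archive.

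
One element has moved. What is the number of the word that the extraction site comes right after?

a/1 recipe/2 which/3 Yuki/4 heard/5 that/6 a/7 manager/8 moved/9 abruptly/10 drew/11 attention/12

9

The displaced element is "a recipe" (word 2).
It is linked across 1 clause boundary (that).
It functions as the direct object of "moved", so the gap sits immediately after word 9 ("moved").
Base order: Yuki heard that a manager moved a recipe abruptly.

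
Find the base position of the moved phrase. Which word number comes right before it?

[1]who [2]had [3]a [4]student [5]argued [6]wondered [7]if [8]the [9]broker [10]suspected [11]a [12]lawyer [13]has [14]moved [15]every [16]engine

The displaced element is "who" (word 1).
It is linked across 1 clause boundary (Ø).
It functions as the subject of "wondered", so the gap sits immediately after word 5 ("argued").
Base order: A student had argued that who wondered if the broker suspected a lawyer has moved every engine.

5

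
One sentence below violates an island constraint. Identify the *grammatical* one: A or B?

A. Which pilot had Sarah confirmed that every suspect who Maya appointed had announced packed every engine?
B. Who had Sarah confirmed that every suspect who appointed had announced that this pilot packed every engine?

A

In B, the wh-phrase is extracted from inside a complex-NP island (relative clause) (introduced by "who"), which blocks movement.
In A, the extraction path crosses only that-complement boundaries, which are transparent.
So A is grammatical.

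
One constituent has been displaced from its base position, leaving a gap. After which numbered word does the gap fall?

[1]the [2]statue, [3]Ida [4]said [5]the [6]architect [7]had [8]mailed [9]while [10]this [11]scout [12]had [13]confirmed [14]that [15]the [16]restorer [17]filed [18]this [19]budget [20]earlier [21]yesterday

8

The displaced element is "the statue" (word 2).
It is linked across 1 clause boundary (Ø).
It functions as the direct object of "mailed", so the gap sits immediately after word 8 ("mailed").
Base order: Ida said the architect had mailed the statue while this scout had confirmed that the restorer filed this budget earlier yesterday.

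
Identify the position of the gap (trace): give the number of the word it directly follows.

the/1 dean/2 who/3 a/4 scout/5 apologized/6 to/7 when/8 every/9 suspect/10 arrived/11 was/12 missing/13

The displaced element is "the dean" (word 2).
It functions as the object of the preposition "to" of "apologized", so the gap sits immediately after word 7 ("to").
Base order: A scout apologized to the dean when every suspect arrived.

7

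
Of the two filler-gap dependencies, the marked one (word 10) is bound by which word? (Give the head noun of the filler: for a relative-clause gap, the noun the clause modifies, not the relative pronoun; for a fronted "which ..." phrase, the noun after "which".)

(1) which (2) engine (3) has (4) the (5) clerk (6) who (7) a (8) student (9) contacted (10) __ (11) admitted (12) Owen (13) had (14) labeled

The marked gap is inside the relative clause, the direct object of "contacted".
Its filler is the head noun "clerk" (via "who"), at word 5.
(The other dependency links word 2 to a gap after word 14.)

5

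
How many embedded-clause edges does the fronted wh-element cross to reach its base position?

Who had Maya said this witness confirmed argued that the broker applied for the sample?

"who" is extracted from the subject of "argued".
Boundaries crossed, outermost first: [Ø], [Ø] — 2 in total.

2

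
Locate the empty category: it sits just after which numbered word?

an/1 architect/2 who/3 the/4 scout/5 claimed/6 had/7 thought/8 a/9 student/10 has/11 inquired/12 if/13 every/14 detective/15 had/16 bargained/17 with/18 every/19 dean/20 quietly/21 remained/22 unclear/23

6

The displaced element is "an architect" (word 2).
It is linked across 1 clause boundary (Ø).
It functions as the subject of "thought", so the gap sits immediately after word 6 ("claimed").
Base order: The scout claimed that an architect had thought a student has inquired if every detective had bargained with every dean quietly.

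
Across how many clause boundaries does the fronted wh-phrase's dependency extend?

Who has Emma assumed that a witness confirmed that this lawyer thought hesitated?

"who" is extracted from the subject of "hesitated".
Boundaries crossed, outermost first: [that], [that], [Ø] — 3 in total.

3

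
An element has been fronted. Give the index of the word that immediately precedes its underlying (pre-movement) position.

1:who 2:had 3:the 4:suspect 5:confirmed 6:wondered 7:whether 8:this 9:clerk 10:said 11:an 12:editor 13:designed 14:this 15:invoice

5

The displaced element is "who" (word 1).
It is linked across 1 clause boundary (Ø).
It functions as the subject of "wondered", so the gap sits immediately after word 5 ("confirmed").
Base order: The suspect had confirmed who wondered whether this clerk said an editor designed this invoice.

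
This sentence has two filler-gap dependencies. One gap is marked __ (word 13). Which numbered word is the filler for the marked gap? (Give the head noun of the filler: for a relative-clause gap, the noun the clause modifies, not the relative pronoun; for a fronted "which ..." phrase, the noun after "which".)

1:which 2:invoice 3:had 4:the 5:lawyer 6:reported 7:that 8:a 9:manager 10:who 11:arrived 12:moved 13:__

2

The marked gap is the direct object of "moved".
Its filler is the fronted wh-phrase "which invoice", at word 2.
(The other dependency links word 9 to a gap after word 10.)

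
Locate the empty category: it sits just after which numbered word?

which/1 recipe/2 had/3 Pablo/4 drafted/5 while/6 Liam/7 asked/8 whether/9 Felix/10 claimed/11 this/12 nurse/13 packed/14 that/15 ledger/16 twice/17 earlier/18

5

The displaced element is "which recipe" (word 2).
It functions as the direct object of "drafted", so the gap sits immediately after word 5 ("drafted").
Base order: Pablo had drafted which recipe while Liam asked whether Felix claimed this nurse packed that ledger twice earlier.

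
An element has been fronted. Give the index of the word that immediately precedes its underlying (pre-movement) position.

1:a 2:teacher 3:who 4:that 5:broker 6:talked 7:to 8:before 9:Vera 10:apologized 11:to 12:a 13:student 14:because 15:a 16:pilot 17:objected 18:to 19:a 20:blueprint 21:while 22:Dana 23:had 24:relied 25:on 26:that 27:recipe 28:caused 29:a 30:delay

The displaced element is "a teacher" (word 2).
It functions as the object of the preposition "to" of "talked", so the gap sits immediately after word 7 ("to").
Base order: That broker talked to a teacher before Vera apologized to a student because a pilot objected to a blueprint while Dana had relied on that recipe.

7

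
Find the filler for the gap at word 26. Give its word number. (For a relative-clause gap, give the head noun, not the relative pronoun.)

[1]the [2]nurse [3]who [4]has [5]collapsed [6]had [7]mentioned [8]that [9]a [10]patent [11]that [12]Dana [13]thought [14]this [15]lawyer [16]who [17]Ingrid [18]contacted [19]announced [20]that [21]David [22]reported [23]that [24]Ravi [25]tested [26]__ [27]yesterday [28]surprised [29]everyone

10

The gap at 26 is the object of "tested", inside a relative clause.
The relative pronoun is "that" (word 11); it is bound by the head noun immediately before it.
Its filler is the head noun "patent", at word 10.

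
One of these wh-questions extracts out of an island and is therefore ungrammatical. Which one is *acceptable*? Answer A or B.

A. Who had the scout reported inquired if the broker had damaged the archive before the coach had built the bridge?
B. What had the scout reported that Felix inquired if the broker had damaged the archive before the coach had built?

In B, the wh-phrase is extracted from inside a wh-island (introduced by "if"), which blocks movement.
In A, the extraction path crosses only that-complement boundaries, which are transparent.
So A is grammatical.

A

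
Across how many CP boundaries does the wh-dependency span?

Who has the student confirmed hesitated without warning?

"who" is extracted from the subject of "hesitated".
Boundaries crossed, outermost first: [Ø] — 1 in total.

1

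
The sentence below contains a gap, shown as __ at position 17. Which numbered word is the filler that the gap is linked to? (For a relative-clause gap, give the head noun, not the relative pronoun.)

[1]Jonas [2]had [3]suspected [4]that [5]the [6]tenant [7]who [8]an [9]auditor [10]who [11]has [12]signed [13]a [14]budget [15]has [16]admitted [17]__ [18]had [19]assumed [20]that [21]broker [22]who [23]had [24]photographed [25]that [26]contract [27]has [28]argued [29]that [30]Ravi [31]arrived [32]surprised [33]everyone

6

The gap at 17 is the subject of "assumed", inside a relative clause.
The relative pronoun is "who" (word 7); it is bound by the head noun immediately before it.
Its filler is the head noun "tenant", at word 6.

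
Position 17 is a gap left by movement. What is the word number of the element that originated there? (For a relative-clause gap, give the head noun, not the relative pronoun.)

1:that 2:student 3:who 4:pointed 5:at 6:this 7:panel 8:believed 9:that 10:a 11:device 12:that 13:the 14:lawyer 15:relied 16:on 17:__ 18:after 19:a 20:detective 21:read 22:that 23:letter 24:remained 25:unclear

11

The gap at 17 is the prepositional object of "relied", inside a relative clause.
The relative pronoun is "that" (word 12); it is bound by the head noun immediately before it.
Its filler is the head noun "device", at word 11.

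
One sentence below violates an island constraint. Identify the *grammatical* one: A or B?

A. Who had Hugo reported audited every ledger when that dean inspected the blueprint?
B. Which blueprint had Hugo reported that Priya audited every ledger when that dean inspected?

A

In B, the wh-phrase is extracted from inside an adjunct island (introduced by "when"), which blocks movement.
In A, the extraction path crosses only that-complement boundaries, which are transparent.
So A is grammatical.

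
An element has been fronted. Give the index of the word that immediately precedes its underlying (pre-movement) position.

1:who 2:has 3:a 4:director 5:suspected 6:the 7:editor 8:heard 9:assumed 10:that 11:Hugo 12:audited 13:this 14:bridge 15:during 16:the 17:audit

8

The displaced element is "who" (word 1).
It is linked across 2 clause boundaries (Ø → Ø).
It functions as the subject of "assumed", so the gap sits immediately after word 8 ("heard").
Base order: A director has suspected the editor heard that who assumed that Hugo audited this bridge during the audit.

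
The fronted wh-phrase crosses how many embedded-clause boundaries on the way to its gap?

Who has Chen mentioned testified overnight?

1

"who" is extracted from the subject of "testified".
Boundaries crossed, outermost first: [Ø] — 1 in total.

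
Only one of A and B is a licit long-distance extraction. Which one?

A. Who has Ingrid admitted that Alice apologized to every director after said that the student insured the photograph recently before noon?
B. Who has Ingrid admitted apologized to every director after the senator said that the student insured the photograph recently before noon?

In A, the wh-phrase is extracted from inside an adjunct island (introduced by "after"), which blocks movement.
In B, the extraction path crosses only that-complement boundaries, which are transparent.
So B is grammatical.

B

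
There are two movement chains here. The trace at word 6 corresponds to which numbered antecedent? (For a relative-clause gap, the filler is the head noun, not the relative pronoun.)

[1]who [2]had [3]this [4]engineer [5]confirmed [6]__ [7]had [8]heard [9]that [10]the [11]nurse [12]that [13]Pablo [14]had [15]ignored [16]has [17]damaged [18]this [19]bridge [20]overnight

1

The marked gap is the subject of "heard".
Its filler is the fronted wh-phrase "who", at word 1.
(The other dependency links word 11 to a gap after word 15.)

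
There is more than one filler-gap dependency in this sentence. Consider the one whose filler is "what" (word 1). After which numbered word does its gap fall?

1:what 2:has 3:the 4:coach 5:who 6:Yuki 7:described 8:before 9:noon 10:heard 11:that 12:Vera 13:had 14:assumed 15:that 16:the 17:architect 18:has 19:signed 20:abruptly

The displaced element is "what" (word 1).
It is linked across 2 clause boundaries (that → that).
It functions as the direct object of "signed", so the gap sits immediately after word 19 ("signed").
Base order: The coach who Yuki described before noon has heard that Vera had assumed that the architect has signed what abruptly.

19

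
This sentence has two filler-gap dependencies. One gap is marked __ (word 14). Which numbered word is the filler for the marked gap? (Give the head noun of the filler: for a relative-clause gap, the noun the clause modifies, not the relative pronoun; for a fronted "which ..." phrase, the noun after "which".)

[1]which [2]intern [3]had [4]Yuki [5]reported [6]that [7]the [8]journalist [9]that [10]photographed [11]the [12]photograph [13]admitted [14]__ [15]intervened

2

The marked gap is the subject of "intervened".
Its filler is the fronted wh-phrase "which intern", at word 2.
(The other dependency links word 8 to a gap after word 9.)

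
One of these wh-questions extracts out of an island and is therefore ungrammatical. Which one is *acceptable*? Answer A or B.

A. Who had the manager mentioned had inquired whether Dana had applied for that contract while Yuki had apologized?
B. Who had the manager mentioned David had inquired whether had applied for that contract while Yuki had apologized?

In B, the wh-phrase is extracted from inside a wh-island (introduced by "whether"), which blocks movement.
In A, the extraction path crosses only that-complement boundaries, which are transparent.
So A is grammatical.

A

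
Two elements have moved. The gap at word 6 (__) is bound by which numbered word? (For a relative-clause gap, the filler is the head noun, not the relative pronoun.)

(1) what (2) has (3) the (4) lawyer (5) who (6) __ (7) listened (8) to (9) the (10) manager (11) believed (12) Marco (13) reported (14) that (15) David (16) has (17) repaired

4

The marked gap is inside the relative clause, the subject of "listened".
Its filler is the head noun "lawyer" (via "who"), at word 4.
(The other dependency links word 1 to a gap after word 17.)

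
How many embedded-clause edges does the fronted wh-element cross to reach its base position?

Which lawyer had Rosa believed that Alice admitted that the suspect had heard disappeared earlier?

3

"which lawyer" is extracted from the subject of "disappeared".
Boundaries crossed, outermost first: [that], [that], [Ø] — 3 in total.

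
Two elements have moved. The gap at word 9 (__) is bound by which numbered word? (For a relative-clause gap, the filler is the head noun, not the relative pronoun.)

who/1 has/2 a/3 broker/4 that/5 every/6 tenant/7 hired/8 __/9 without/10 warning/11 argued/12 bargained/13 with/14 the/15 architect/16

4

The marked gap is inside the relative clause, the direct object of "hired".
Its filler is the head noun "broker" (via "that"), at word 4.
(The other dependency links word 1 to a gap after word 12.)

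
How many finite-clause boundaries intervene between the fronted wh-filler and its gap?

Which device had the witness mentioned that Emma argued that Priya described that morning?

2

"which device" is extracted from the object of "described".
Boundaries crossed, outermost first: [that], [that] — 2 in total.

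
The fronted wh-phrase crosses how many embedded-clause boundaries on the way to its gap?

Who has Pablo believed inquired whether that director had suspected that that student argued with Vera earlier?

"who" is extracted from the subject of "inquired".
Boundaries crossed, outermost first: [Ø] — 1 in total.

1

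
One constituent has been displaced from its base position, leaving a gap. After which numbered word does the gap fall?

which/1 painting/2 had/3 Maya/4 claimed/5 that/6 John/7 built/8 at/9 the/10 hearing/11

The displaced element is "which painting" (word 2).
It is linked across 1 clause boundary (that).
It functions as the direct object of "built", so the gap sits immediately after word 8 ("built").
Base order: Maya had claimed that John built which painting at the hearing.

8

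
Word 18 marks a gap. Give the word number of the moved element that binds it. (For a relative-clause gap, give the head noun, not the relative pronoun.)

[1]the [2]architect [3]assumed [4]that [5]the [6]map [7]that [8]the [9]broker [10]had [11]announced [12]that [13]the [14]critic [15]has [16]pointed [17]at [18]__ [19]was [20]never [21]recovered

6

The gap at 18 is the prepositional object of "pointed", inside a relative clause.
The relative pronoun is "that" (word 7); it is bound by the head noun immediately before it.
Its filler is the head noun "map", at word 6.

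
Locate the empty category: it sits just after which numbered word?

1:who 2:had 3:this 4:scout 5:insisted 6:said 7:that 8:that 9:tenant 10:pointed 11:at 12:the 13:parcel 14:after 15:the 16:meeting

5

The displaced element is "who" (word 1).
It is linked across 1 clause boundary (Ø).
It functions as the subject of "said", so the gap sits immediately after word 5 ("insisted").
Base order: This scout had insisted that who said that that tenant pointed at the parcel after the meeting.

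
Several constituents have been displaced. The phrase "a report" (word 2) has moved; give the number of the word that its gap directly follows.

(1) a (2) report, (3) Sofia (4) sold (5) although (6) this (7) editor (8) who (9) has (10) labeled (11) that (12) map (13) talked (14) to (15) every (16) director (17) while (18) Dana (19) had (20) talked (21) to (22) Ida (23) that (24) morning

The displaced element is "a report" (word 2).
It functions as the direct object of "sold", so the gap sits immediately after word 4 ("sold").
Base order: Sofia sold a report although this editor who has labeled that map talked to every director while Dana had talked to Ida that morning.

4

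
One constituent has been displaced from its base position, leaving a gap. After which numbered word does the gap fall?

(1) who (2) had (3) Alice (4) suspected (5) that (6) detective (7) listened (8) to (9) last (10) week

8

The displaced element is "who" (word 1).
It is linked across 1 clause boundary (Ø).
It functions as the object of the preposition "to" of "listened", so the gap sits immediately after word 8 ("to").
Base order: Alice had suspected that detective listened to who last week.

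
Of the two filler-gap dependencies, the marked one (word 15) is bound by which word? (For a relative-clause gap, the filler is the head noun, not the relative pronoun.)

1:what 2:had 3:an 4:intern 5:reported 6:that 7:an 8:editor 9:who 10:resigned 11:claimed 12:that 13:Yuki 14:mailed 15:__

1

The marked gap is the direct object of "mailed".
Its filler is the fronted wh-phrase "what", at word 1.
(The other dependency links word 8 to a gap after word 9.)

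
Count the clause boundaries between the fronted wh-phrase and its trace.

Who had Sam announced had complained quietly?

1

"who" is extracted from the subject of "complained".
Boundaries crossed, outermost first: [Ø] — 1 in total.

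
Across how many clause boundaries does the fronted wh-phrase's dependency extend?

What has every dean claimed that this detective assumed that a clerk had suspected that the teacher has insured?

3

"what" is extracted from the object of "insured".
Boundaries crossed, outermost first: [that], [that], [that] — 3 in total.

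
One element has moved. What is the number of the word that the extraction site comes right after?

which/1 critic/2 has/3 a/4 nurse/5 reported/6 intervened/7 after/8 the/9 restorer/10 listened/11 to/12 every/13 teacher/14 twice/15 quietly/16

The displaced element is "which critic" (word 2).
It is linked across 1 clause boundary (Ø).
It functions as the subject of "intervened", so the gap sits immediately after word 6 ("reported").
Base order: A nurse has reported that which critic intervened after the restorer listened to every teacher twice quietly.

6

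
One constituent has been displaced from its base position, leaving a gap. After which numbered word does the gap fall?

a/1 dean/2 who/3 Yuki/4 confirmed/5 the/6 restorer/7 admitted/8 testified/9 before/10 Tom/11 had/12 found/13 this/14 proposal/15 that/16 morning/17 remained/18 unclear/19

The displaced element is "a dean" (word 2).
It is linked across 2 clause boundaries (Ø → Ø).
It functions as the subject of "testified", so the gap sits immediately after word 8 ("admitted").
Base order: Yuki confirmed the restorer admitted that a dean testified before Tom had found this proposal that morning.

8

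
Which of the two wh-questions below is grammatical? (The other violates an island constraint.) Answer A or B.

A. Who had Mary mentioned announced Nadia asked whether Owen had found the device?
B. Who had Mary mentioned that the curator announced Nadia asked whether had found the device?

In B, the wh-phrase is extracted from inside a wh-island (introduced by "whether"), which blocks movement.
In A, the extraction path crosses only that-complement boundaries, which are transparent.
So A is grammatical.

A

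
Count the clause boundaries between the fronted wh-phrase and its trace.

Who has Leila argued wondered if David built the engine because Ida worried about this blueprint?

"who" is extracted from the subject of "wondered".
Boundaries crossed, outermost first: [Ø] — 1 in total.

1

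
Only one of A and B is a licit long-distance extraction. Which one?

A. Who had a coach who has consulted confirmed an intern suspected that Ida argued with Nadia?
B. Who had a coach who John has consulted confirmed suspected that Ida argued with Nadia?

In A, the wh-phrase is extracted from inside a complex-NP island (relative clause) (introduced by "who"), which blocks movement.
In B, the extraction path crosses only that-complement boundaries, which are transparent.
So B is grammatical.

B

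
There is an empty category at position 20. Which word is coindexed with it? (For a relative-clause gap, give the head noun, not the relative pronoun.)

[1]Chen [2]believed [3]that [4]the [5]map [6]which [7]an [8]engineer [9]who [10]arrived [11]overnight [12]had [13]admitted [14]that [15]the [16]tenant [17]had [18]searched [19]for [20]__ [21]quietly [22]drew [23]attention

The gap at 20 is the prepositional object of "searched", inside a relative clause.
The relative pronoun is "which" (word 6); it is bound by the head noun immediately before it.
Its filler is the head noun "map", at word 5.

5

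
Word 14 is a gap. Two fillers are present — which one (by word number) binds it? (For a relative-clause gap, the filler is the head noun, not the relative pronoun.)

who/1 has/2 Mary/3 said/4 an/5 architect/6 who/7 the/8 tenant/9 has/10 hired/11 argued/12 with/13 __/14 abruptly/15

The marked gap is the object of the preposition "with" of "argued".
Its filler is the fronted wh-phrase "who", at word 1.
(The other dependency links word 6 to a gap after word 11.)

1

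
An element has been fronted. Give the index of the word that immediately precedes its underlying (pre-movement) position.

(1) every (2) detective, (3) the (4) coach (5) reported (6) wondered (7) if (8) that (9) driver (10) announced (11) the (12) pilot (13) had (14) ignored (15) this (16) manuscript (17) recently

The displaced element is "every detective" (word 2).
It is linked across 1 clause boundary (Ø).
It functions as the subject of "wondered", so the gap sits immediately after word 5 ("reported").
Base order: The coach reported every detective wondered if that driver announced the pilot had ignored this manuscript recently.

5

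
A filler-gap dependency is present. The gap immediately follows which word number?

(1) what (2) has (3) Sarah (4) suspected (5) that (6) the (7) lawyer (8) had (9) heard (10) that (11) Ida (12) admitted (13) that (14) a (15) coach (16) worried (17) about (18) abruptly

The displaced element is "what" (word 1).
It is linked across 3 clause boundaries (that → that → that).
It functions as the object of the preposition "about" of "worried", so the gap sits immediately after word 17 ("about").
Base order: Sarah has suspected that the lawyer had heard that Ida admitted that a coach worried about what abruptly.

17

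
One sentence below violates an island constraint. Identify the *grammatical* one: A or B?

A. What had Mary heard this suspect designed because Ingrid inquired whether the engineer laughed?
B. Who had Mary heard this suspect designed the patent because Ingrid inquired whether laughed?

In B, the wh-phrase is extracted from inside an adjunct island (introduced by "because"), which blocks movement.
In A, the extraction path crosses only that-complement boundaries, which are transparent.
So A is grammatical.

A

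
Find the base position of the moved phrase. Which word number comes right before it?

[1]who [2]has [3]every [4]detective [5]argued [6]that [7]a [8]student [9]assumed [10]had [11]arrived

The displaced element is "who" (word 1).
It is linked across 2 clause boundaries (that → Ø).
It functions as the subject of "arrived", so the gap sits immediately after word 9 ("assumed").
Base order: Every detective has argued that a student assumed that who had arrived.

9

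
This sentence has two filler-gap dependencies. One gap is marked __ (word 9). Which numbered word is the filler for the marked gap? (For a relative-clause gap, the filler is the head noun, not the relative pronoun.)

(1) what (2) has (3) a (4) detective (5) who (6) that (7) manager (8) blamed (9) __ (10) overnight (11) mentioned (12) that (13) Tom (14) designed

4

The marked gap is inside the relative clause, the direct object of "blamed".
Its filler is the head noun "detective" (via "who"), at word 4.
(The other dependency links word 1 to a gap after word 14.)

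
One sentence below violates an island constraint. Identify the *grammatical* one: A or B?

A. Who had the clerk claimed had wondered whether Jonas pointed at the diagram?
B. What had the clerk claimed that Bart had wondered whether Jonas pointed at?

A

In B, the wh-phrase is extracted from inside a wh-island (introduced by "whether"), which blocks movement.
In A, the extraction path crosses only that-complement boundaries, which are transparent.
So A is grammatical.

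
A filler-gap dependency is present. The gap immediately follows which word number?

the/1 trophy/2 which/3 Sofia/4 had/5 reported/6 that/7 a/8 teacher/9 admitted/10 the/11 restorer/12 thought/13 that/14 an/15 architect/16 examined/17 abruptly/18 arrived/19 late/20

17

The displaced element is "the trophy" (word 2).
It is linked across 3 clause boundaries (that → Ø → that).
It functions as the direct object of "examined", so the gap sits immediately after word 17 ("examined").
Base order: Sofia had reported that a teacher admitted the restorer thought that an architect examined the trophy abruptly.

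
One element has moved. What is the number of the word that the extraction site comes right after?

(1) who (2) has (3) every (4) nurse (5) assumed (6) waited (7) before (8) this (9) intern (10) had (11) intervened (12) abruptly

The displaced element is "who" (word 1).
It is linked across 1 clause boundary (Ø).
It functions as the subject of "waited", so the gap sits immediately after word 5 ("assumed").
Base order: Every nurse has assumed who waited before this intern had intervened abruptly.

5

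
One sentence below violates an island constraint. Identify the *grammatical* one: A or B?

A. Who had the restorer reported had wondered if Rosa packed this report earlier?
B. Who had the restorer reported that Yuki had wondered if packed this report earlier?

In B, the wh-phrase is extracted from inside a wh-island (introduced by "if"), which blocks movement.
In A, the extraction path crosses only that-complement boundaries, which are transparent.
So A is grammatical.

A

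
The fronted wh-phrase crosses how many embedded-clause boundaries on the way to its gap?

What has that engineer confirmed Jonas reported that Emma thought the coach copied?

3

"what" is extracted from the object of "copied".
Boundaries crossed, outermost first: [Ø], [that], [Ø] — 3 in total.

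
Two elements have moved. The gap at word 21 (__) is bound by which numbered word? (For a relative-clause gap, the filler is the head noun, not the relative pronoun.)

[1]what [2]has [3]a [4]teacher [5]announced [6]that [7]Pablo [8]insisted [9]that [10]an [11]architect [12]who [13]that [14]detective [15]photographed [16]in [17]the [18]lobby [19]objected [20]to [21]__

The marked gap is the object of the preposition "to" of "objected".
Its filler is the fronted wh-phrase "what", at word 1.
(The other dependency links word 11 to a gap after word 15.)

1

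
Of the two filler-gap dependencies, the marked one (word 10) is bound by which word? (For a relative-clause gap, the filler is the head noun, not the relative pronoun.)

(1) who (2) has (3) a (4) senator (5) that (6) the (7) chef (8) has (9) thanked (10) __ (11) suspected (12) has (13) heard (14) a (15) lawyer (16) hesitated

The marked gap is inside the relative clause, the direct object of "thanked".
Its filler is the head noun "senator" (via "that"), at word 4.
(The other dependency links word 1 to a gap after word 11.)

4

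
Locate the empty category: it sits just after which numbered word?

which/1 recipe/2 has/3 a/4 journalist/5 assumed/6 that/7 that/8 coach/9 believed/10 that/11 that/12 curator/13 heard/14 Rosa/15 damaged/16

16

The displaced element is "which recipe" (word 2).
It is linked across 3 clause boundaries (that → that → Ø).
It functions as the direct object of "damaged", so the gap sits immediately after word 16 ("damaged").
Base order: A journalist has assumed that that coach believed that that curator heard Rosa damaged which recipe.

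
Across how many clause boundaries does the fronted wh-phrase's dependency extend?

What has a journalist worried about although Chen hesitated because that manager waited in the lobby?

0

"what" originates inside the matrix clause — no clause boundary is crossed.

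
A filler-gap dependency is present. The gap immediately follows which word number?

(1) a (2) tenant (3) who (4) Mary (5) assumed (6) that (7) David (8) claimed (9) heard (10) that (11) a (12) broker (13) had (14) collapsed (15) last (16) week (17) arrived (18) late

The displaced element is "a tenant" (word 2).
It is linked across 2 clause boundaries (that → Ø).
It functions as the subject of "heard", so the gap sits immediately after word 8 ("claimed").
Base order: Mary assumed that David claimed a tenant heard that a broker had collapsed last week.

8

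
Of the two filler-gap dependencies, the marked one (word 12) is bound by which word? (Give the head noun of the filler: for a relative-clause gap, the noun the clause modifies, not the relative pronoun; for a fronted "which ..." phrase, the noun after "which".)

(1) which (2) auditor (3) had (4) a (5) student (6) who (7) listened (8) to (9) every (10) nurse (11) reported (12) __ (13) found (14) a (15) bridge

2

The marked gap is the subject of "found".
Its filler is the fronted wh-phrase "which auditor", at word 2.
(The other dependency links word 5 to a gap after word 6.)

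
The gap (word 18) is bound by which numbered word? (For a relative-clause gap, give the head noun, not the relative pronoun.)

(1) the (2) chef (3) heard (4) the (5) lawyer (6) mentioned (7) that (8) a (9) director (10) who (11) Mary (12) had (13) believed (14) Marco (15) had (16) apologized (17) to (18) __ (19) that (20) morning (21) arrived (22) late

9

The gap at 18 is the prepositional object of "apologized", inside a relative clause.
The relative pronoun is "who" (word 10); it is bound by the head noun immediately before it.
Its filler is the head noun "director", at word 9.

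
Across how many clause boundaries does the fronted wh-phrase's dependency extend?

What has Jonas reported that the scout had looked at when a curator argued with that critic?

1

"what" is extracted from the PP object of "looked".
Boundaries crossed, outermost first: [that] — 1 in total.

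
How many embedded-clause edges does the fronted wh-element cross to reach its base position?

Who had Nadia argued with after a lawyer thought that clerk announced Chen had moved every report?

"who" originates inside the matrix clause — no clause boundary is crossed.

0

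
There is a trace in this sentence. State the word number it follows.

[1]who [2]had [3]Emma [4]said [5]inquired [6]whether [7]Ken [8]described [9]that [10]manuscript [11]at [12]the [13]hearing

4

The displaced element is "who" (word 1).
It is linked across 1 clause boundary (Ø).
It functions as the subject of "inquired", so the gap sits immediately after word 4 ("said").
Base order: Emma had said that who inquired whether Ken described that manuscript at the hearing.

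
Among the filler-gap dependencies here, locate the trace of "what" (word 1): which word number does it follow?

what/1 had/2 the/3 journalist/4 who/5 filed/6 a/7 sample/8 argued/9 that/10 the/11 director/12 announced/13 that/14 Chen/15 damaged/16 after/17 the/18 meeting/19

16

The displaced element is "what" (word 1).
It is linked across 2 clause boundaries (that → that).
It functions as the direct object of "damaged", so the gap sits immediately after word 16 ("damaged").
Base order: The journalist who filed a sample had argued that the director announced that Chen damaged what after the meeting.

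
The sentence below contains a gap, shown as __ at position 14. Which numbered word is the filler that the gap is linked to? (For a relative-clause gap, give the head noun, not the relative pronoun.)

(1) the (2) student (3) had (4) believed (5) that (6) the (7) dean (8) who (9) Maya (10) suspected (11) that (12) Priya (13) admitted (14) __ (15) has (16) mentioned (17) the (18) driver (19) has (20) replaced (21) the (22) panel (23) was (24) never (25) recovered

The gap at 14 is the subject of "mentioned", inside a relative clause.
The relative pronoun is "who" (word 8); it is bound by the head noun immediately before it.
Its filler is the head noun "dean", at word 7.

7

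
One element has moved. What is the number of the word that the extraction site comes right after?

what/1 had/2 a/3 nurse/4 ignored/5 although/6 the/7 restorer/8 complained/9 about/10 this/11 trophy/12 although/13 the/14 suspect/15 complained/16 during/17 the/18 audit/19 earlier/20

5

The displaced element is "what" (word 1).
It functions as the direct object of "ignored", so the gap sits immediately after word 5 ("ignored").
Base order: A nurse had ignored what although the restorer complained about this trophy although the suspect complained during the audit earlier.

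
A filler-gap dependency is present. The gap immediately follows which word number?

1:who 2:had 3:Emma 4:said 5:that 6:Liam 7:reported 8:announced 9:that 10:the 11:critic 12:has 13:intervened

7

The displaced element is "who" (word 1).
It is linked across 2 clause boundaries (that → Ø).
It functions as the subject of "announced", so the gap sits immediately after word 7 ("reported").
Base order: Emma had said that Liam reported that who announced that the critic has intervened.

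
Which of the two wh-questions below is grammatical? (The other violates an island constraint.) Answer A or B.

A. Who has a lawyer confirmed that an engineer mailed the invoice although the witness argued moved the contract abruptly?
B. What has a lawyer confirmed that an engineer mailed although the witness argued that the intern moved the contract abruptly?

B

In A, the wh-phrase is extracted from inside an adjunct island (introduced by "although"), which blocks movement.
In B, the extraction path crosses only that-complement boundaries, which are transparent.
So B is grammatical.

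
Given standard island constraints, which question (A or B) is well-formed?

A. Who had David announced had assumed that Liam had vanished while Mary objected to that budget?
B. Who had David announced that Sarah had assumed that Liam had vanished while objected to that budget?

In B, the wh-phrase is extracted from inside an adjunct island (introduced by "while"), which blocks movement.
In A, the extraction path crosses only that-complement boundaries, which are transparent.
So A is grammatical.

A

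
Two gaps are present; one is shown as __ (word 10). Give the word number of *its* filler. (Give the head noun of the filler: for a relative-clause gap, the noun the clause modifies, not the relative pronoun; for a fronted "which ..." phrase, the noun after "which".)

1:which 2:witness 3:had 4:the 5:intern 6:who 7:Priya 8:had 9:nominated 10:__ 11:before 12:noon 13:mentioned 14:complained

The marked gap is inside the relative clause, the direct object of "nominated".
Its filler is the head noun "intern" (via "who"), at word 5.
(The other dependency links word 2 to a gap after word 13.)

5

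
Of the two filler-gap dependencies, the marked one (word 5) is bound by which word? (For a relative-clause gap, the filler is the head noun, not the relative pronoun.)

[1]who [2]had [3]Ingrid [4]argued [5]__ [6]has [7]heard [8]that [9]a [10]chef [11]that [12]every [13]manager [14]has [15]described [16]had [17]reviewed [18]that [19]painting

The marked gap is the subject of "heard".
Its filler is the fronted wh-phrase "who", at word 1.
(The other dependency links word 10 to a gap after word 15.)

1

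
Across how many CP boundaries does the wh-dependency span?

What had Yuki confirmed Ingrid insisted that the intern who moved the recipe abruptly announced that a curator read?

3

"what" is extracted from the object of "read".
Boundaries crossed, outermost first: [Ø], [that], [that] — 3 in total.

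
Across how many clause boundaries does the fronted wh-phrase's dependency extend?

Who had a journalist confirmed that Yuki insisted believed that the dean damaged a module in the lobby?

"who" is extracted from the subject of "believed".
Boundaries crossed, outermost first: [that], [Ø] — 2 in total.

2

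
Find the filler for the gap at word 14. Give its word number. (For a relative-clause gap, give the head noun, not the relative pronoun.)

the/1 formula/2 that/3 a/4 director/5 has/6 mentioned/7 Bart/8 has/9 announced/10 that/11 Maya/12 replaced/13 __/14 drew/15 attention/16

The gap at 14 is the object of "replaced", inside a relative clause.
The relative pronoun is "that" (word 3); it is bound by the head noun immediately before it.
Its filler is the head noun "formula", at word 2.

2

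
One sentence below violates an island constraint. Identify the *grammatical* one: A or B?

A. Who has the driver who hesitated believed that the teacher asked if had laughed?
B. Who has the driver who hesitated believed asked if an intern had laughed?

In A, the wh-phrase is extracted from inside a wh-island (introduced by "if"), which blocks movement.
In B, the extraction path crosses only that-complement boundaries, which are transparent.
So B is grammatical.

B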